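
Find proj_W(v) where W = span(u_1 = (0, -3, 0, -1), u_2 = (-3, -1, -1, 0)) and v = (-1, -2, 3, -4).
proj_W(v) = (30/101, -302/101, 10/101, -104/101)

Set up U = [u_1 | ... | u_2] ∈ R^(4×2). The projector onto W = col(U) is P = U (U^T U)^(-1) U^T.
Compute U^T U =
  [10, 3]
  [3, 11],
and U^T v = (10, 2).
Solve U^T U · c = U^T v for the coefficients: c = (104/101, -10/101). The projection is proj_W(v) = U c.
Check: (v - proj_W(v)) · u_1 = 0  (should be 0).
Check: (v - proj_W(v)) · u_2 = 0  (should be 0).
Result: proj_W(v) = (30/101, -302/101, 10/101, -104/101).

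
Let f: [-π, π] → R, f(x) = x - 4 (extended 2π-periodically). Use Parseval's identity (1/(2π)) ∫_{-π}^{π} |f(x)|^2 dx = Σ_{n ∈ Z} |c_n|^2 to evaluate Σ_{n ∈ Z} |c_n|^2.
Σ |c_n|^2 = π^2/3 + 16

Expand and integrate term by term over [-π, π]:
  ∫ (x)^2 dx = 1·(2π^3/3); ∫ 2·1·(-4)·x dx = 0 (odd integrand); ∫ (-4)^2 dx = 16·2π.
So (1/(2π)) ∫_{-π}^{π} (x - 4)^2 dx = 1π^2/3 + 16 = π^2/3 + 16.
Parseval ⇒ Σ |c_n|^2 = π^2/3 + 16.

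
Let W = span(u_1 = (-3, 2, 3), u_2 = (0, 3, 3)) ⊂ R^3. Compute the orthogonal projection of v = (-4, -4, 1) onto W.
proj_W(v) = (-87/19, -43/19, -14/19)

Set up U = [u_1 | ... | u_2] ∈ R^(3×2). The projector onto W = col(U) is P = U (U^T U)^(-1) U^T.
Compute U^T U =
  [22, 15]
  [15, 18],
and U^T v = (7, -9).
Solve U^T U · c = U^T v for the coefficients: c = (29/19, -101/57). The projection is proj_W(v) = U c.
Check: (v - proj_W(v)) · u_1 = 0  (should be 0).
Check: (v - proj_W(v)) · u_2 = 0  (should be 0).
Result: proj_W(v) = (-87/19, -43/19, -14/19).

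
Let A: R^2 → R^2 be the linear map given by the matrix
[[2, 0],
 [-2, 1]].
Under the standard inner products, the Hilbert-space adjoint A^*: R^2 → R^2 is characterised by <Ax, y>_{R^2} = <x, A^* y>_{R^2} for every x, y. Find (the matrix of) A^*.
A^* = A^T =
[[2, -2],
 [0, 1]]

For real matrices with standard dot products, the defining identity <Ax, y> = <x, A^* y> gives (Ax)^T y = x^T (A^*) y, i.e. x^T A^T y = x^T (A^*) y. Since this holds for all x, y, we must have A^* = A^T. Therefore
A^* =
[[2, -2],
 [0, 1]].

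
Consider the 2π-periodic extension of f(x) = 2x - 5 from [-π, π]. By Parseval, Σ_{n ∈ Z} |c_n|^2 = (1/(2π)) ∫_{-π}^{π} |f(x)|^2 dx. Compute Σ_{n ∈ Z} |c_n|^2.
Σ |c_n|^2 = 4π^2/3 + 25

Expand and integrate term by term over [-π, π]:
  ∫ (2x)^2 dx = 4·(2π^3/3); ∫ 2·2·(-5)·x dx = 0 (odd integrand); ∫ (-5)^2 dx = 25·2π.
So (1/(2π)) ∫_{-π}^{π} (2x - 5)^2 dx = 4π^2/3 + 25 = 4π^2/3 + 25.
Parseval ⇒ Σ |c_n|^2 = 4π^2/3 + 25.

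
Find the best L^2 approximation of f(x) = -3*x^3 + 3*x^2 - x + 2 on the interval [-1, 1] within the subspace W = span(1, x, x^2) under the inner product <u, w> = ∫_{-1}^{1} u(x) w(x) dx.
g(x) = 3*x^2 - 14*x/5 + 2

The best approximation g ∈ W is the orthogonal projection of f onto W. Writing g = a_0 + a_1 x + a_2 x^2, the coefficients solve the normal equations G · a = b where
  G_{ij} = <φ_i, φ_j> and b_i = <f, φ_i>, with φ_0 = 1, φ_1 = x, φ_2 = x^2.
G =
  [2, 0, 2/3]
  [0, 2/3, 0]
  [2/3, 0, 2/5],
b = (6, -28/15, 38/15).
Solving gives a_0 = 2, a_1 = -14/5, a_2 = 3, so
  g(x) = 3*x^2 - 14*x/5 + 2.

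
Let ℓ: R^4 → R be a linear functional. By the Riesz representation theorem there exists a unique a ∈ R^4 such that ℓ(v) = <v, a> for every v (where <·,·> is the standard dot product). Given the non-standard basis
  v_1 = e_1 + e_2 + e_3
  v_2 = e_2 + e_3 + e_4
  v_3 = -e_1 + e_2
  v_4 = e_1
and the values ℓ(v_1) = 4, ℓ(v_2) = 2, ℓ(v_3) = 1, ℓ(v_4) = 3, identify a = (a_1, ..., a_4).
a = (3, 4, -3, 1)

Write a = (a_1, ..., a_4) in the standard basis. For each basis vector v_i, ℓ(v_i) = <v_i, a> is a linear equation in the a_j's. Collect the n equations into a matrix system V a = ℓ, where row i of V is v_i (expressed in the standard basis). Since V is invertible (lower-triangular with 1s on the diagonal, up to permutation), solve by back-substitution:
  V =
[[1, 1, 1, 0],
 [0, 1, 1, 1],
 [-1, 1, 0, 0],
 [1, 0, 0, 0]]
  V a = (4, 2, 1, 3)
Solving gives a = (3, 4, -3, 1).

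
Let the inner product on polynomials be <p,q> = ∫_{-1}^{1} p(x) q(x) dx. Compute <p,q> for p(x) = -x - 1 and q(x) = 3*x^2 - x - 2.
<p,q> = 8/3

Expand the product: p(x)·q(x) = -3*x^3 - 2*x^2 + 3*x + 2.
∫_{-1}^{1} of each monomial x^k gives [2/(k+1) if k even, 0 if k odd]. Integrating term-by-term (or equivalently evaluating the antiderivative F(x) = -3*x^4/4 - 2*x^3/3 + 3*x^2/2 + 2*x at the endpoints):
  F(1) − F(−1) = 25/12 − (-7/12) = 8/3.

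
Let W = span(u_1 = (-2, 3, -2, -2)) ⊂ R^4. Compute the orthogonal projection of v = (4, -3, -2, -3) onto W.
proj_W(v) = (2/3, -1, 2/3, 2/3)

Set up U = [u_1 | ... | u_1] ∈ R^(4×1). The projector onto W = col(U) is P = U (U^T U)^(-1) U^T.
Compute U^T U =
  [21],
and U^T v = (-7).
Solve U^T U · c = U^T v for the coefficients: c = (-1/3). The projection is proj_W(v) = U c.
Check: (v - proj_W(v)) · u_1 = 0  (should be 0).
Result: proj_W(v) = (2/3, -1, 2/3, 2/3).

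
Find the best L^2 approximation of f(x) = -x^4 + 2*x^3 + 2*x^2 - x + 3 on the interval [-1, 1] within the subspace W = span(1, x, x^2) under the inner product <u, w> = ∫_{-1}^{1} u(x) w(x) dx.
g(x) = 8*x^2/7 + x/5 + 108/35

The best approximation g ∈ W is the orthogonal projection of f onto W. Writing g = a_0 + a_1 x + a_2 x^2, the coefficients solve the normal equations G · a = b where
  G_{ij} = <φ_i, φ_j> and b_i = <f, φ_i>, with φ_0 = 1, φ_1 = x, φ_2 = x^2.
G =
  [2, 0, 2/3]
  [0, 2/3, 0]
  [2/3, 0, 2/5],
b = (104/15, 2/15, 88/35).
Solving gives a_0 = 108/35, a_1 = 1/5, a_2 = 8/7, so
  g(x) = 8*x^2/7 + x/5 + 108/35.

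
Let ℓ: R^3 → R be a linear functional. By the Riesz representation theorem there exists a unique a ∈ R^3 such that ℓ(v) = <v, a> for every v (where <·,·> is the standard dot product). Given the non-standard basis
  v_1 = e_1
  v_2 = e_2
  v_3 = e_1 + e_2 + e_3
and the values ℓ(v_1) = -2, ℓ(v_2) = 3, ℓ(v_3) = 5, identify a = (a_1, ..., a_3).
a = (-2, 3, 4)

Write a = (a_1, ..., a_3) in the standard basis. For each basis vector v_i, ℓ(v_i) = <v_i, a> is a linear equation in the a_j's. Collect the n equations into a matrix system V a = ℓ, where row i of V is v_i (expressed in the standard basis). Since V is invertible (lower-triangular with 1s on the diagonal, up to permutation), solve by back-substitution:
  V =
[[1, 0, 0],
 [0, 1, 0],
 [1, 1, 1]]
  V a = (-2, 3, 5)
Solving gives a = (-2, 3, 4).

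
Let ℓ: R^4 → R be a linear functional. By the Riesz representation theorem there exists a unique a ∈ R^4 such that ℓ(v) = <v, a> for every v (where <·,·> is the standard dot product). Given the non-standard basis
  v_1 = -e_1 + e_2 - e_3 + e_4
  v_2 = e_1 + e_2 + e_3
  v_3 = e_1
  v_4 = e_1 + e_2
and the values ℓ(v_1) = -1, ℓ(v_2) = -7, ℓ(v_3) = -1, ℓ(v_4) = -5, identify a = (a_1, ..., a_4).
a = (-1, -4, -2, 0)

Write a = (a_1, ..., a_4) in the standard basis. For each basis vector v_i, ℓ(v_i) = <v_i, a> is a linear equation in the a_j's. Collect the n equations into a matrix system V a = ℓ, where row i of V is v_i (expressed in the standard basis). Since V is invertible (lower-triangular with 1s on the diagonal, up to permutation), solve by back-substitution:
  V =
[[-1, 1, -1, 1],
 [1, 1, 1, 0],
 [1, 0, 0, 0],
 [1, 1, 0, 0]]
  V a = (-1, -7, -1, -5)
Solving gives a = (-1, -4, -2, 0).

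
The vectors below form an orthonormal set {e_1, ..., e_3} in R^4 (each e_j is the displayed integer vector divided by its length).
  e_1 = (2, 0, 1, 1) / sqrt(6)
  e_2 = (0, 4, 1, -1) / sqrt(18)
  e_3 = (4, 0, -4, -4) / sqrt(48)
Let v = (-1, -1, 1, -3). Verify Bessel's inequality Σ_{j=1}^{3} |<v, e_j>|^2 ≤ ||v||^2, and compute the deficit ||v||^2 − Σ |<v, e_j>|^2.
Σ |<v, e_j>|^2 = 3; ||v||^2 = 12; deficit = 9

Write each e_j = u_j / sqrt(<u_j, u_j>) where u_j is the displayed integer vector. Then <v, e_j> = <v, u_j> / sqrt(<u_j, u_j>), so |<v, e_j>|^2 = <v, u_j>^2 / <u_j, u_j>.
Coefficients: <v, e_1> = -4/sqrt(6), <v, e_2> = 0/sqrt(18), <v, e_3> = 4/sqrt(48).
Square and sum: Σ |<v, e_j>|^2 = 3.
Compute ||v||^2 = v·v = 12.
Deficit = 12 − 3 = 9 ≥ 0, confirming Bessel's inequality. (The deficit equals ||v − Σ <v,e_j> e_j||^2, the squared distance from v to span{e_j}.)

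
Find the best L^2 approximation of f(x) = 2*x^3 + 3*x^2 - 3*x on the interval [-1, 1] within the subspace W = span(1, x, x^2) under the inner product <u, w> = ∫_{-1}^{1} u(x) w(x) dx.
g(x) = 3*x^2 - 9*x/5

The best approximation g ∈ W is the orthogonal projection of f onto W. Writing g = a_0 + a_1 x + a_2 x^2, the coefficients solve the normal equations G · a = b where
  G_{ij} = <φ_i, φ_j> and b_i = <f, φ_i>, with φ_0 = 1, φ_1 = x, φ_2 = x^2.
G =
  [2, 0, 2/3]
  [0, 2/3, 0]
  [2/3, 0, 2/5],
b = (2, -6/5, 6/5).
Solving gives a_0 = 0, a_1 = -9/5, a_2 = 3, so
  g(x) = 3*x^2 - 9*x/5.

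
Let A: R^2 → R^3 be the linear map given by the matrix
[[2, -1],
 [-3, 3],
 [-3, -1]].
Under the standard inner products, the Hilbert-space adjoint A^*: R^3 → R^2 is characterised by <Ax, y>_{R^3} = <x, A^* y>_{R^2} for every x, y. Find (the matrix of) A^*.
A^* = A^T =
[[2, -3, -3],
 [-1, 3, -1]]

For real matrices with standard dot products, the defining identity <Ax, y> = <x, A^* y> gives (Ax)^T y = x^T (A^*) y, i.e. x^T A^T y = x^T (A^*) y. Since this holds for all x, y, we must have A^* = A^T. Therefore
A^* =
[[2, -3, -3],
 [-1, 3, -1]].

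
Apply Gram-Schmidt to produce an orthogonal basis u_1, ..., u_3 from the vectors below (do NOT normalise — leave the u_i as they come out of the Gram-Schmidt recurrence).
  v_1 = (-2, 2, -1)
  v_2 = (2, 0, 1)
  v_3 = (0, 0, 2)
Orthogonal basis:
  u_1 = (-2, 2, -1)
  u_2 = (8/9, 10/9, 4/9)
  u_3 = (-4/5, 0, 8/5)

Apply the Gram-Schmidt recurrence
  u_1 = v_1
  u_i = v_i − Σ_{j<i} ((v_i · u_j) / (u_j · u_j)) · u_j.

Step by step this gives:
  u_1 = (-2, 2, -1)
  u_2 = (8/9, 10/9, 4/9)
  u_3 = (-4/5, 0, 8/5)

Orthogonality check:
  u_2 · u_1 = 0 (should be 0)
  u_3 · u_1 = 0 (should be 0)
  u_3 · u_2 = 0 (should be 0)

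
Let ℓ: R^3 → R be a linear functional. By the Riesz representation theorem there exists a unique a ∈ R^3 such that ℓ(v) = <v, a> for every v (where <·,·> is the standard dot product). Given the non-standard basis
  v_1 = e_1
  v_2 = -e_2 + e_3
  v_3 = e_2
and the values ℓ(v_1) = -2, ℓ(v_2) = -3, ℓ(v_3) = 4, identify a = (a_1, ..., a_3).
a = (-2, 4, 1)

Write a = (a_1, ..., a_3) in the standard basis. For each basis vector v_i, ℓ(v_i) = <v_i, a> is a linear equation in the a_j's. Collect the n equations into a matrix system V a = ℓ, where row i of V is v_i (expressed in the standard basis). Since V is invertible (lower-triangular with 1s on the diagonal, up to permutation), solve by back-substitution:
  V =
[[1, 0, 0],
 [0, -1, 1],
 [0, 1, 0]]
  V a = (-2, -3, 4)
Solving gives a = (-2, 4, 1).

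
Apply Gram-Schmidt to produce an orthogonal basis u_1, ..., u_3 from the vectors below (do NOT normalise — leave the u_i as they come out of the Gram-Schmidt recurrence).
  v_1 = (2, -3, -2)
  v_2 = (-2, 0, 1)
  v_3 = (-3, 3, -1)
Orthogonal basis:
  u_1 = (2, -3, -2)
  u_2 = (-22/17, -18/17, 5/17)
  u_3 = (-9/7, 6/7, -18/7)

Apply the Gram-Schmidt recurrence
  u_1 = v_1
  u_i = v_i − Σ_{j<i} ((v_i · u_j) / (u_j · u_j)) · u_j.

Step by step this gives:
  u_1 = (2, -3, -2)
  u_2 = (-22/17, -18/17, 5/17)
  u_3 = (-9/7, 6/7, -18/7)

Orthogonality check:
  u_2 · u_1 = 0 (should be 0)
  u_3 · u_1 = 0 (should be 0)
  u_3 · u_2 = 0 (should be 0)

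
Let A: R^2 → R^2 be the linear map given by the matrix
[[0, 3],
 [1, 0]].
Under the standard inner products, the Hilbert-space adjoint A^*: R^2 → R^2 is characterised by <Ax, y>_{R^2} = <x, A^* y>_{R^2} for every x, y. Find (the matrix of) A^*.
A^* = A^T =
[[0, 1],
 [3, 0]]

For real matrices with standard dot products, the defining identity <Ax, y> = <x, A^* y> gives (Ax)^T y = x^T (A^*) y, i.e. x^T A^T y = x^T (A^*) y. Since this holds for all x, y, we must have A^* = A^T. Therefore
A^* =
[[0, 1],
 [3, 0]].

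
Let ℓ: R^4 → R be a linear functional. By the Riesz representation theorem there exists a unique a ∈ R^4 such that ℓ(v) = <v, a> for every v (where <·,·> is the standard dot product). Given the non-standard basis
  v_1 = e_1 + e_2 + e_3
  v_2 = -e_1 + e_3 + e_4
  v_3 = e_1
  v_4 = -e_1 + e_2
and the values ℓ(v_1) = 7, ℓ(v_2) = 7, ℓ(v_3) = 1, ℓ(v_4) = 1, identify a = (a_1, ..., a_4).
a = (1, 2, 4, 4)

Write a = (a_1, ..., a_4) in the standard basis. For each basis vector v_i, ℓ(v_i) = <v_i, a> is a linear equation in the a_j's. Collect the n equations into a matrix system V a = ℓ, where row i of V is v_i (expressed in the standard basis). Since V is invertible (lower-triangular with 1s on the diagonal, up to permutation), solve by back-substitution:
  V =
[[1, 1, 1, 0],
 [-1, 0, 1, 1],
 [1, 0, 0, 0],
 [-1, 1, 0, 0]]
  V a = (7, 7, 1, 1)
Solving gives a = (1, 2, 4, 4).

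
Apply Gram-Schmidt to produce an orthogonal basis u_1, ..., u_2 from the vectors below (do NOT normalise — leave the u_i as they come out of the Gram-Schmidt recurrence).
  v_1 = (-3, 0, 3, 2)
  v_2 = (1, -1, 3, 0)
Orthogonal basis:
  u_1 = (-3, 0, 3, 2)
  u_2 = (20/11, -1, 24/11, -6/11)

Apply the Gram-Schmidt recurrence
  u_1 = v_1
  u_i = v_i − Σ_{j<i} ((v_i · u_j) / (u_j · u_j)) · u_j.

Step by step this gives:
  u_1 = (-3, 0, 3, 2)
  u_2 = (20/11, -1, 24/11, -6/11)

Orthogonality check:
  u_2 · u_1 = 0 (should be 0)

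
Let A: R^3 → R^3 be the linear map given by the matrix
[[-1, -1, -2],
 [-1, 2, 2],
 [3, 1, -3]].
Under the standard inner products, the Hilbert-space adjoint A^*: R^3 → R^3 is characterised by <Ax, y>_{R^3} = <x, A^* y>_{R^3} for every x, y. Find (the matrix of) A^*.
A^* = A^T =
[[-1, -1, 3],
 [-1, 2, 1],
 [-2, 2, -3]]

For real matrices with standard dot products, the defining identity <Ax, y> = <x, A^* y> gives (Ax)^T y = x^T (A^*) y, i.e. x^T A^T y = x^T (A^*) y. Since this holds for all x, y, we must have A^* = A^T. Therefore
A^* =
[[-1, -1, 3],
 [-1, 2, 1],
 [-2, 2, -3]].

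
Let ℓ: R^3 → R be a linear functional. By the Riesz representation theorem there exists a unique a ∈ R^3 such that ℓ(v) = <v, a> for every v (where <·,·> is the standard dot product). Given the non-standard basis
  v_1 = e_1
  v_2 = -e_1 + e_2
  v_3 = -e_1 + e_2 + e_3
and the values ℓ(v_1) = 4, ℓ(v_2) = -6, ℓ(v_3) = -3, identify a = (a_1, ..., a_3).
a = (4, -2, 3)

Write a = (a_1, ..., a_3) in the standard basis. For each basis vector v_i, ℓ(v_i) = <v_i, a> is a linear equation in the a_j's. Collect the n equations into a matrix system V a = ℓ, where row i of V is v_i (expressed in the standard basis). Since V is invertible (lower-triangular with 1s on the diagonal, up to permutation), solve by back-substitution:
  V =
[[1, 0, 0],
 [-1, 1, 0],
 [-1, 1, 1]]
  V a = (4, -6, -3)
Solving gives a = (4, -2, 3).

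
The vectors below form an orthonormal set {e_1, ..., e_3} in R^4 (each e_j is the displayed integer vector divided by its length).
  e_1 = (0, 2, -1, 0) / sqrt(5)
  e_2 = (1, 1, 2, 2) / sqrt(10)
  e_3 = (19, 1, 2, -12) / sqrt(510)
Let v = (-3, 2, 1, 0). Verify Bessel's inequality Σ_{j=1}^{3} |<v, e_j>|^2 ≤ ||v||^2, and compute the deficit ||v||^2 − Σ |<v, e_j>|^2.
Σ |<v, e_j>|^2 = 1889/255; ||v||^2 = 14; deficit = 1681/255

Write each e_j = u_j / sqrt(<u_j, u_j>) where u_j is the displayed integer vector. Then <v, e_j> = <v, u_j> / sqrt(<u_j, u_j>), so |<v, e_j>|^2 = <v, u_j>^2 / <u_j, u_j>.
Coefficients: <v, e_1> = 3/sqrt(5), <v, e_2> = 1/sqrt(10), <v, e_3> = -53/sqrt(510).
Square and sum: Σ |<v, e_j>|^2 = 1889/255.
Compute ||v||^2 = v·v = 14.
Deficit = 14 − 1889/255 = 1681/255 ≥ 0, confirming Bessel's inequality. (The deficit equals ||v − Σ <v,e_j> e_j||^2, the squared distance from v to span{e_j}.)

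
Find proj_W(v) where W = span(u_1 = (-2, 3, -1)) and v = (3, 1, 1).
proj_W(v) = (4/7, -6/7, 2/7)

Set up U = [u_1 | ... | u_1] ∈ R^(3×1). The projector onto W = col(U) is P = U (U^T U)^(-1) U^T.
Compute U^T U =
  [14],
and U^T v = (-4).
Solve U^T U · c = U^T v for the coefficients: c = (-2/7). The projection is proj_W(v) = U c.
Check: (v - proj_W(v)) · u_1 = 0  (should be 0).
Result: proj_W(v) = (4/7, -6/7, 2/7).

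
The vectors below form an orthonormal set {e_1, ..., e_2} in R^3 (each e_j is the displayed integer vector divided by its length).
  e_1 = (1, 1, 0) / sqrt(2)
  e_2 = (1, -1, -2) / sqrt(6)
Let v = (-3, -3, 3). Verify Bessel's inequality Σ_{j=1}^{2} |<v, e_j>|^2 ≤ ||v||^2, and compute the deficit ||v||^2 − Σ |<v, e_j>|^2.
Σ |<v, e_j>|^2 = 24; ||v||^2 = 27; deficit = 3

Write each e_j = u_j / sqrt(<u_j, u_j>) where u_j is the displayed integer vector. Then <v, e_j> = <v, u_j> / sqrt(<u_j, u_j>), so |<v, e_j>|^2 = <v, u_j>^2 / <u_j, u_j>.
Coefficients: <v, e_1> = -6/sqrt(2), <v, e_2> = -6/sqrt(6).
Square and sum: Σ |<v, e_j>|^2 = 24.
Compute ||v||^2 = v·v = 27.
Deficit = 27 − 24 = 3 ≥ 0, confirming Bessel's inequality. (The deficit equals ||v − Σ <v,e_j> e_j||^2, the squared distance from v to span{e_j}.)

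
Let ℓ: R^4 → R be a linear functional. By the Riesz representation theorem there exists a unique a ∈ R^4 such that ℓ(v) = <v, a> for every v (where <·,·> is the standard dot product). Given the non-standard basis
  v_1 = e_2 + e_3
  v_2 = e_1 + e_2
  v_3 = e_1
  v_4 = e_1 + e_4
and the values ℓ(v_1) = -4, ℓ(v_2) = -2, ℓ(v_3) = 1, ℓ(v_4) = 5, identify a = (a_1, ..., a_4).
a = (1, -3, -1, 4)

Write a = (a_1, ..., a_4) in the standard basis. For each basis vector v_i, ℓ(v_i) = <v_i, a> is a linear equation in the a_j's. Collect the n equations into a matrix system V a = ℓ, where row i of V is v_i (expressed in the standard basis). Since V is invertible (lower-triangular with 1s on the diagonal, up to permutation), solve by back-substitution:
  V =
[[0, 1, 1, 0],
 [1, 1, 0, 0],
 [1, 0, 0, 0],
 [1, 0, 0, 1]]
  V a = (-4, -2, 1, 5)
Solving gives a = (1, -3, -1, 4).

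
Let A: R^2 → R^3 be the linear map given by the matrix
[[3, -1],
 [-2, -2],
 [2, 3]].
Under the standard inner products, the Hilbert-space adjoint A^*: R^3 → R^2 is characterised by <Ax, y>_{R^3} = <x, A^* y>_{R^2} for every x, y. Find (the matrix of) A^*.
A^* = A^T =
[[3, -2, 2],
 [-1, -2, 3]]

For real matrices with standard dot products, the defining identity <Ax, y> = <x, A^* y> gives (Ax)^T y = x^T (A^*) y, i.e. x^T A^T y = x^T (A^*) y. Since this holds for all x, y, we must have A^* = A^T. Therefore
A^* =
[[3, -2, 2],
 [-1, -2, 3]].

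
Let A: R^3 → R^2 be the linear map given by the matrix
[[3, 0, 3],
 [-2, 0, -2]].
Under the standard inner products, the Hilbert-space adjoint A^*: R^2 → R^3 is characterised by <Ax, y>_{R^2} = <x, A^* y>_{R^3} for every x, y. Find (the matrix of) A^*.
A^* = A^T =
[[3, -2],
 [0, 0],
 [3, -2]]

For real matrices with standard dot products, the defining identity <Ax, y> = <x, A^* y> gives (Ax)^T y = x^T (A^*) y, i.e. x^T A^T y = x^T (A^*) y. Since this holds for all x, y, we must have A^* = A^T. Therefore
A^* =
[[3, -2],
 [0, 0],
 [3, -2]].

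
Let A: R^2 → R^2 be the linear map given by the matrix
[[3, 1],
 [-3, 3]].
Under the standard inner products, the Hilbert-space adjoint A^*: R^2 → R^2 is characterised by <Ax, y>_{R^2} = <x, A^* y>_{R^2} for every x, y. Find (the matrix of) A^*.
A^* = A^T =
[[3, -3],
 [1, 3]]

For real matrices with standard dot products, the defining identity <Ax, y> = <x, A^* y> gives (Ax)^T y = x^T (A^*) y, i.e. x^T A^T y = x^T (A^*) y. Since this holds for all x, y, we must have A^* = A^T. Therefore
A^* =
[[3, -3],
 [1, 3]].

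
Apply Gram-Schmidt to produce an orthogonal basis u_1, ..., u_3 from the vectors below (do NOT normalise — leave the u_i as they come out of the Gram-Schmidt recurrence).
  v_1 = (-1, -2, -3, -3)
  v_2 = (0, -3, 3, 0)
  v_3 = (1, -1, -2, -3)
Orthogonal basis:
  u_1 = (-1, -2, -3, -3)
  u_2 = (-3/23, -75/23, 60/23, -9/23)
  u_3 = (76/45, 2/9, 2/9, -14/15)

Apply the Gram-Schmidt recurrence
  u_1 = v_1
  u_i = v_i − Σ_{j<i} ((v_i · u_j) / (u_j · u_j)) · u_j.

Step by step this gives:
  u_1 = (-1, -2, -3, -3)
  u_2 = (-3/23, -75/23, 60/23, -9/23)
  u_3 = (76/45, 2/9, 2/9, -14/15)

Orthogonality check:
  u_2 · u_1 = 0 (should be 0)
  u_3 · u_1 = 0 (should be 0)
  u_3 · u_2 = 0 (should be 0)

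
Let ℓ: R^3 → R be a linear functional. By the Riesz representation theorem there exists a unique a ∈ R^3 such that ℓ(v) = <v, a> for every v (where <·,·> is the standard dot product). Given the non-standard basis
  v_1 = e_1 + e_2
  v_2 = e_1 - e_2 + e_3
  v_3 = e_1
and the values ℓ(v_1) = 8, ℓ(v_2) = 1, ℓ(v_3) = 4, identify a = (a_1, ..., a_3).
a = (4, 4, 1)

Write a = (a_1, ..., a_3) in the standard basis. For each basis vector v_i, ℓ(v_i) = <v_i, a> is a linear equation in the a_j's. Collect the n equations into a matrix system V a = ℓ, where row i of V is v_i (expressed in the standard basis). Since V is invertible (lower-triangular with 1s on the diagonal, up to permutation), solve by back-substitution:
  V =
[[1, 1, 0],
 [1, -1, 1],
 [1, 0, 0]]
  V a = (8, 1, 4)
Solving gives a = (4, 4, 1).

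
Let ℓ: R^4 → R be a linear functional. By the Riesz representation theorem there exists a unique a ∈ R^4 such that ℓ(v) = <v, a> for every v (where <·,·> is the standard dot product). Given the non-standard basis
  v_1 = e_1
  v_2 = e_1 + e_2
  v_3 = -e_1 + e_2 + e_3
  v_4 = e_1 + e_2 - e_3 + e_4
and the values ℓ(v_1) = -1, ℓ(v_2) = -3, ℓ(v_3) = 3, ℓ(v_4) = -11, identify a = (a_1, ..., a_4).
a = (-1, -2, 4, -4)

Write a = (a_1, ..., a_4) in the standard basis. For each basis vector v_i, ℓ(v_i) = <v_i, a> is a linear equation in the a_j's. Collect the n equations into a matrix system V a = ℓ, where row i of V is v_i (expressed in the standard basis). Since V is invertible (lower-triangular with 1s on the diagonal, up to permutation), solve by back-substitution:
  V =
[[1, 0, 0, 0],
 [1, 1, 0, 0],
 [-1, 1, 1, 0],
 [1, 1, -1, 1]]
  V a = (-1, -3, 3, -11)
Solving gives a = (-1, -2, 4, -4).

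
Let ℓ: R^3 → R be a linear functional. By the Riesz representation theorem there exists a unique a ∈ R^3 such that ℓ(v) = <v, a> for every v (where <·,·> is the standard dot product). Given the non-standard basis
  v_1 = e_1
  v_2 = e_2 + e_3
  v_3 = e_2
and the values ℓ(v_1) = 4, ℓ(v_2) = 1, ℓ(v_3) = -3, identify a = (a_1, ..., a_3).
a = (4, -3, 4)

Write a = (a_1, ..., a_3) in the standard basis. For each basis vector v_i, ℓ(v_i) = <v_i, a> is a linear equation in the a_j's. Collect the n equations into a matrix system V a = ℓ, where row i of V is v_i (expressed in the standard basis). Since V is invertible (lower-triangular with 1s on the diagonal, up to permutation), solve by back-substitution:
  V =
[[1, 0, 0],
 [0, 1, 1],
 [0, 1, 0]]
  V a = (4, 1, -3)
Solving gives a = (4, -3, 4).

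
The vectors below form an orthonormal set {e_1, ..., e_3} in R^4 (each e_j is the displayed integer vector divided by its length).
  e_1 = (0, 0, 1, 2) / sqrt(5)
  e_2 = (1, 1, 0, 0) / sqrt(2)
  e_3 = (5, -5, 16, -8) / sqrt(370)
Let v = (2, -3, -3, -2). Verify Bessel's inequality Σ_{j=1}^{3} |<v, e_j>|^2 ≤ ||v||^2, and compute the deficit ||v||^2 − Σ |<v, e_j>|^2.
Σ |<v, e_j>|^2 = 386/37; ||v||^2 = 26; deficit = 576/37

Write each e_j = u_j / sqrt(<u_j, u_j>) where u_j is the displayed integer vector. Then <v, e_j> = <v, u_j> / sqrt(<u_j, u_j>), so |<v, e_j>|^2 = <v, u_j>^2 / <u_j, u_j>.
Coefficients: <v, e_1> = -7/sqrt(5), <v, e_2> = -1/sqrt(2), <v, e_3> = -7/sqrt(370).
Square and sum: Σ |<v, e_j>|^2 = 386/37.
Compute ||v||^2 = v·v = 26.
Deficit = 26 − 386/37 = 576/37 ≥ 0, confirming Bessel's inequality. (The deficit equals ||v − Σ <v,e_j> e_j||^2, the squared distance from v to span{e_j}.)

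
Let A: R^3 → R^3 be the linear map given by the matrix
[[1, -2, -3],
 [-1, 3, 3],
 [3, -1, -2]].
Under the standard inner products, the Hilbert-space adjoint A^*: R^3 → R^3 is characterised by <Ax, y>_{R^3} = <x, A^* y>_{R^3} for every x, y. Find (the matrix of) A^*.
A^* = A^T =
[[1, -1, 3],
 [-2, 3, -1],
 [-3, 3, -2]]

For real matrices with standard dot products, the defining identity <Ax, y> = <x, A^* y> gives (Ax)^T y = x^T (A^*) y, i.e. x^T A^T y = x^T (A^*) y. Since this holds for all x, y, we must have A^* = A^T. Therefore
A^* =
[[1, -1, 3],
 [-2, 3, -1],
 [-3, 3, -2]].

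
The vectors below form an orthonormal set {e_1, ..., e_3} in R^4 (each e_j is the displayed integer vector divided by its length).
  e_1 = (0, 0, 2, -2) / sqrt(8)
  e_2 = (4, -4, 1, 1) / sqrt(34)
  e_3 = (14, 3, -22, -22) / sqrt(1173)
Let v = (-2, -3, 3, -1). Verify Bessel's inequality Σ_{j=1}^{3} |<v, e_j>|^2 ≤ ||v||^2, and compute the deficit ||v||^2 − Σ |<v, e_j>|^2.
Σ |<v, e_j>|^2 = 337/23; ||v||^2 = 23; deficit = 192/23

Write each e_j = u_j / sqrt(<u_j, u_j>) where u_j is the displayed integer vector. Then <v, e_j> = <v, u_j> / sqrt(<u_j, u_j>), so |<v, e_j>|^2 = <v, u_j>^2 / <u_j, u_j>.
Coefficients: <v, e_1> = 8/sqrt(8), <v, e_2> = 6/sqrt(34), <v, e_3> = -81/sqrt(1173).
Square and sum: Σ |<v, e_j>|^2 = 337/23.
Compute ||v||^2 = v·v = 23.
Deficit = 23 − 337/23 = 192/23 ≥ 0, confirming Bessel's inequality. (The deficit equals ||v − Σ <v,e_j> e_j||^2, the squared distance from v to span{e_j}.)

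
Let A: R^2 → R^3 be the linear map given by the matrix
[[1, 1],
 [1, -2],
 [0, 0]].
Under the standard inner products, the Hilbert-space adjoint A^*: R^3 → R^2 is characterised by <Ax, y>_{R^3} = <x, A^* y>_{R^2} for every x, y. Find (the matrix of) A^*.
A^* = A^T =
[[1, 1, 0],
 [1, -2, 0]]

For real matrices with standard dot products, the defining identity <Ax, y> = <x, A^* y> gives (Ax)^T y = x^T (A^*) y, i.e. x^T A^T y = x^T (A^*) y. Since this holds for all x, y, we must have A^* = A^T. Therefore
A^* =
[[1, 1, 0],
 [1, -2, 0]].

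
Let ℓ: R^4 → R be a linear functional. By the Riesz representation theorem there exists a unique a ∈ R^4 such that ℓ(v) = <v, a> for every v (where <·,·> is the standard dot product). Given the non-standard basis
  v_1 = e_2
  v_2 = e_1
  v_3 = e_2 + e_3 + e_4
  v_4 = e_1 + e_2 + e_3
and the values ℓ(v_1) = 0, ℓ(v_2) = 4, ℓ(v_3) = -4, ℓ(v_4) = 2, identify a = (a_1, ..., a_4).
a = (4, 0, -2, -2)

Write a = (a_1, ..., a_4) in the standard basis. For each basis vector v_i, ℓ(v_i) = <v_i, a> is a linear equation in the a_j's. Collect the n equations into a matrix system V a = ℓ, where row i of V is v_i (expressed in the standard basis). Since V is invertible (lower-triangular with 1s on the diagonal, up to permutation), solve by back-substitution:
  V =
[[0, 1, 0, 0],
 [1, 0, 0, 0],
 [0, 1, 1, 1],
 [1, 1, 1, 0]]
  V a = (0, 4, -4, 2)
Solving gives a = (4, 0, -2, -2).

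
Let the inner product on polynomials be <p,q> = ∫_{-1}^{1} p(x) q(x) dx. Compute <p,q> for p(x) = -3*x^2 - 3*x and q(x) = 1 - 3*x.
<p,q> = 4

Expand the product: p(x)·q(x) = 9*x^3 + 6*x^2 - 3*x.
∫_{-1}^{1} of each monomial x^k gives [2/(k+1) if k even, 0 if k odd]. Integrating term-by-term (or equivalently evaluating the antiderivative F(x) = 9*x^4/4 + 2*x^3 - 3*x^2/2 at the endpoints):
  F(1) − F(−1) = 11/4 − (-5/4) = 4.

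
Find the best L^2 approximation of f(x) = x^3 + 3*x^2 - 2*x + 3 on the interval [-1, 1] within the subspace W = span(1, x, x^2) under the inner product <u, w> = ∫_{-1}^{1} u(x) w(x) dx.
g(x) = 3*x^2 - 7*x/5 + 3

The best approximation g ∈ W is the orthogonal projection of f onto W. Writing g = a_0 + a_1 x + a_2 x^2, the coefficients solve the normal equations G · a = b where
  G_{ij} = <φ_i, φ_j> and b_i = <f, φ_i>, with φ_0 = 1, φ_1 = x, φ_2 = x^2.
G =
  [2, 0, 2/3]
  [0, 2/3, 0]
  [2/3, 0, 2/5],
b = (8, -14/15, 16/5).
Solving gives a_0 = 3, a_1 = -7/5, a_2 = 3, so
  g(x) = 3*x^2 - 7*x/5 + 3.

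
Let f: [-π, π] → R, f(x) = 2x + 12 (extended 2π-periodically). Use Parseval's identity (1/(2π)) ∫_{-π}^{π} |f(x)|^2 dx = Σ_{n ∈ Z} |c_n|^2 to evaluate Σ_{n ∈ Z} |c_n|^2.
Σ |c_n|^2 = 4π^2/3 + 144

Expand and integrate term by term over [-π, π]:
  ∫ (2x)^2 dx = 4·(2π^3/3); ∫ 2·2·(12)·x dx = 0 (odd integrand); ∫ 12^2 dx = 144·2π.
So (1/(2π)) ∫_{-π}^{π} (2x + 12)^2 dx = 4π^2/3 + 144 = 4π^2/3 + 144.
Parseval ⇒ Σ |c_n|^2 = 4π^2/3 + 144.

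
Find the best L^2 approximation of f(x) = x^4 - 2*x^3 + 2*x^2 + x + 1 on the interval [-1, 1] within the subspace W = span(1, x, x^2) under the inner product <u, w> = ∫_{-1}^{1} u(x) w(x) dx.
g(x) = 20*x^2/7 - x/5 + 32/35

The best approximation g ∈ W is the orthogonal projection of f onto W. Writing g = a_0 + a_1 x + a_2 x^2, the coefficients solve the normal equations G · a = b where
  G_{ij} = <φ_i, φ_j> and b_i = <f, φ_i>, with φ_0 = 1, φ_1 = x, φ_2 = x^2.
G =
  [2, 0, 2/3]
  [0, 2/3, 0]
  [2/3, 0, 2/5],
b = (56/15, -2/15, 184/105).
Solving gives a_0 = 32/35, a_1 = -1/5, a_2 = 20/7, so
  g(x) = 20*x^2/7 - x/5 + 32/35.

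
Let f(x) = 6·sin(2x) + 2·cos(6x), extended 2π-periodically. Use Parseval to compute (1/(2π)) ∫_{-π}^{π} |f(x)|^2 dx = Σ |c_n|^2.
Σ |c_n|^2 = 20

Expand |f|^2 and use orthogonality of {sin(nx), cos(mx)} on [-π, π]:
  ∫_{-π}^{π} sin(nx)^2 dx = π, ∫ cos(mx)^2 dx = π, and cross terms integrate to 0.
So ∫_{-π}^{π} f(x)^2 dx = 6^2 · π + 2^2 · π = (36 + 4)π.
Divide by 2π: (36 + 4)/2 = 20.
By Parseval, this equals Σ |c_n|^2.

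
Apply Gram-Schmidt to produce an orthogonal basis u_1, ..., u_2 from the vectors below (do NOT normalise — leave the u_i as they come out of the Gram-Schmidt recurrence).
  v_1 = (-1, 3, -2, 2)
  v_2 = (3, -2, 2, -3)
Orthogonal basis:
  u_1 = (-1, 3, -2, 2)
  u_2 = (35/18, 7/6, -1/9, -8/9)

Apply the Gram-Schmidt recurrence
  u_1 = v_1
  u_i = v_i − Σ_{j<i} ((v_i · u_j) / (u_j · u_j)) · u_j.

Step by step this gives:
  u_1 = (-1, 3, -2, 2)
  u_2 = (35/18, 7/6, -1/9, -8/9)

Orthogonality check:
  u_2 · u_1 = 0 (should be 0)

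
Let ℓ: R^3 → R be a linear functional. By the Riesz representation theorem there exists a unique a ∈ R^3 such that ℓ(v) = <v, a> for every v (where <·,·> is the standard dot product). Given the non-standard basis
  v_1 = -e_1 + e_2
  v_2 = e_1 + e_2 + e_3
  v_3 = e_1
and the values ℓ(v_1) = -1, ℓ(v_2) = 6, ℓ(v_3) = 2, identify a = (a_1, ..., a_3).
a = (2, 1, 3)

Write a = (a_1, ..., a_3) in the standard basis. For each basis vector v_i, ℓ(v_i) = <v_i, a> is a linear equation in the a_j's. Collect the n equations into a matrix system V a = ℓ, where row i of V is v_i (expressed in the standard basis). Since V is invertible (lower-triangular with 1s on the diagonal, up to permutation), solve by back-substitution:
  V =
[[-1, 1, 0],
 [1, 1, 1],
 [1, 0, 0]]
  V a = (-1, 6, 2)
Solving gives a = (2, 1, 3).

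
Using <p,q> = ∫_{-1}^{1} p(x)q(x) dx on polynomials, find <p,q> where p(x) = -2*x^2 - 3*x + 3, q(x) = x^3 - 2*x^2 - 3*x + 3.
<p,q> = 82/5

Expand the product: p(x)·q(x) = -2*x^5 + x^4 + 15*x^3 - 3*x^2 - 18*x + 9.
∫_{-1}^{1} of each monomial x^k gives [2/(k+1) if k even, 0 if k odd]. Integrating term-by-term (or equivalently evaluating the antiderivative F(x) = -x^6/3 + x^5/5 + 15*x^4/4 - x^3 - 9*x^2 + 9*x at the endpoints):
  F(1) − F(−1) = 157/60 − (-827/60) = 82/5.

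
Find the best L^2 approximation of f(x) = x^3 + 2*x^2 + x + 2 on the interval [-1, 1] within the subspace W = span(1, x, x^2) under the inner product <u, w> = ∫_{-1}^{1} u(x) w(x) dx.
g(x) = 2*x^2 + 8*x/5 + 2

The best approximation g ∈ W is the orthogonal projection of f onto W. Writing g = a_0 + a_1 x + a_2 x^2, the coefficients solve the normal equations G · a = b where
  G_{ij} = <φ_i, φ_j> and b_i = <f, φ_i>, with φ_0 = 1, φ_1 = x, φ_2 = x^2.
G =
  [2, 0, 2/3]
  [0, 2/3, 0]
  [2/3, 0, 2/5],
b = (16/3, 16/15, 32/15).
Solving gives a_0 = 2, a_1 = 8/5, a_2 = 2, so
  g(x) = 2*x^2 + 8*x/5 + 2.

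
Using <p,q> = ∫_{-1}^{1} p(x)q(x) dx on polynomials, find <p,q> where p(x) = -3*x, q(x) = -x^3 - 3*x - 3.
<p,q> = 36/5

Expand the product: p(x)·q(x) = 3*x^4 + 9*x^2 + 9*x.
∫_{-1}^{1} of each monomial x^k gives [2/(k+1) if k even, 0 if k odd]. Integrating term-by-term (or equivalently evaluating the antiderivative F(x) = 3*x^5/5 + 3*x^3 + 9*x^2/2 at the endpoints):
  F(1) − F(−1) = 81/10 − (9/10) = 36/5.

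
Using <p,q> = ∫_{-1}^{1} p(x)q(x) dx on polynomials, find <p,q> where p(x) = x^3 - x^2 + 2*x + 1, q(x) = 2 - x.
<p,q> = 14/15

Expand the product: p(x)·q(x) = -x^4 + 3*x^3 - 4*x^2 + 3*x + 2.
∫_{-1}^{1} of each monomial x^k gives [2/(k+1) if k even, 0 if k odd]. Integrating term-by-term (or equivalently evaluating the antiderivative F(x) = -x^5/5 + 3*x^4/4 - 4*x^3/3 + 3*x^2/2 + 2*x at the endpoints):
  F(1) − F(−1) = 163/60 − (107/60) = 14/15.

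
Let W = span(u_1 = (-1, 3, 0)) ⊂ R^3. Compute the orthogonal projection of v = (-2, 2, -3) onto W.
proj_W(v) = (-4/5, 12/5, 0)

Set up U = [u_1 | ... | u_1] ∈ R^(3×1). The projector onto W = col(U) is P = U (U^T U)^(-1) U^T.
Compute U^T U =
  [10],
and U^T v = (8).
Solve U^T U · c = U^T v for the coefficients: c = (4/5). The projection is proj_W(v) = U c.
Check: (v - proj_W(v)) · u_1 = 0  (should be 0).
Result: proj_W(v) = (-4/5, 12/5, 0).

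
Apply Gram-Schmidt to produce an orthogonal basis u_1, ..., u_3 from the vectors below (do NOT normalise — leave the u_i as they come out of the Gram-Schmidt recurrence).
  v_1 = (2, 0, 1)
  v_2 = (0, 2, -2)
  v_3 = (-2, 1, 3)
Orthogonal basis:
  u_1 = (2, 0, 1)
  u_2 = (4/5, 2, -8/5)
  u_3 = (-10/9, 20/9, 20/9)

Apply the Gram-Schmidt recurrence
  u_1 = v_1
  u_i = v_i − Σ_{j<i} ((v_i · u_j) / (u_j · u_j)) · u_j.

Step by step this gives:
  u_1 = (2, 0, 1)
  u_2 = (4/5, 2, -8/5)
  u_3 = (-10/9, 20/9, 20/9)

Orthogonality check:
  u_2 · u_1 = 0 (should be 0)
  u_3 · u_1 = 0 (should be 0)
  u_3 · u_2 = 0 (should be 0)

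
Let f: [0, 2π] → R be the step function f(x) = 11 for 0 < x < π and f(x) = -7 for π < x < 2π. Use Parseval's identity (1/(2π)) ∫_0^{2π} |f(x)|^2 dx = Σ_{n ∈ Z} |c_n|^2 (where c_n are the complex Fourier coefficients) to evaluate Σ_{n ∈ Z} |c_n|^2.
Σ |c_n|^2 = 85

Parseval equates the L^2 energy of f (normalised by 1/(2π)) with the ℓ^2 sum of its Fourier coefficients: (1/(2π)) ∫_0^{2π} |f|^2 = Σ |c_n|^2.
Compute the left side: (1/(2π)) [∫_0^π 11^2 dx + ∫_π^{2π} (-7)^2 dx] = (1/(2π)) · (121π + 49π) = (121 + 49)/2 = 85.
So Σ_{n ∈ Z} |c_n|^2 = 85.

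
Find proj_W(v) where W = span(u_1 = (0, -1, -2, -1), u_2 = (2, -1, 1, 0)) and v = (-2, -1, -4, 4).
proj_W(v) = (-74/35, 2/5, -83/35, -23/35)

Set up U = [u_1 | ... | u_2] ∈ R^(4×2). The projector onto W = col(U) is P = U (U^T U)^(-1) U^T.
Compute U^T U =
  [6, -1]
  [-1, 6],
and U^T v = (5, -7).
Solve U^T U · c = U^T v for the coefficients: c = (23/35, -37/35). The projection is proj_W(v) = U c.
Check: (v - proj_W(v)) · u_1 = 0  (should be 0).
Check: (v - proj_W(v)) · u_2 = 0  (should be 0).
Result: proj_W(v) = (-74/35, 2/5, -83/35, -23/35).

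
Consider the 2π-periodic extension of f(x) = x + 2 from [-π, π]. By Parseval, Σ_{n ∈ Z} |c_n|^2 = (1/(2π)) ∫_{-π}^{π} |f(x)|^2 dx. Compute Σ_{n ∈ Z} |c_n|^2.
Σ |c_n|^2 = π^2/3 + 4

Expand and integrate term by term over [-π, π]:
  ∫ (x)^2 dx = 1·(2π^3/3); ∫ 2·1·(2)·x dx = 0 (odd integrand); ∫ 2^2 dx = 4·2π.
So (1/(2π)) ∫_{-π}^{π} (x + 2)^2 dx = 1π^2/3 + 4 = π^2/3 + 4.
Parseval ⇒ Σ |c_n|^2 = π^2/3 + 4.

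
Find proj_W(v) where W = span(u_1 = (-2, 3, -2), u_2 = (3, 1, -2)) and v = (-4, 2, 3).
proj_W(v) = (-1096/237, 104/237, 304/237)

Set up U = [u_1 | ... | u_2] ∈ R^(3×2). The projector onto W = col(U) is P = U (U^T U)^(-1) U^T.
Compute U^T U =
  [17, 1]
  [1, 14],
and U^T v = (8, -16).
Solve U^T U · c = U^T v for the coefficients: c = (128/237, -280/237). The projection is proj_W(v) = U c.
Check: (v - proj_W(v)) · u_1 = 0  (should be 0).
Check: (v - proj_W(v)) · u_2 = 0  (should be 0).
Result: proj_W(v) = (-1096/237, 104/237, 304/237).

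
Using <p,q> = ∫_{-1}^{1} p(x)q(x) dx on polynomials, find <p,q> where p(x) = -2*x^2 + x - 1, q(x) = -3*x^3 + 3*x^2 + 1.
<p,q> = -134/15

Expand the product: p(x)·q(x) = 6*x^5 - 9*x^4 + 6*x^3 - 5*x^2 + x - 1.
∫_{-1}^{1} of each monomial x^k gives [2/(k+1) if k even, 0 if k odd]. Integrating term-by-term (or equivalently evaluating the antiderivative F(x) = x^6 - 9*x^5/5 + 3*x^4/2 - 5*x^3/3 + x^2/2 - x at the endpoints):
  F(1) − F(−1) = -22/15 − (112/15) = -134/15.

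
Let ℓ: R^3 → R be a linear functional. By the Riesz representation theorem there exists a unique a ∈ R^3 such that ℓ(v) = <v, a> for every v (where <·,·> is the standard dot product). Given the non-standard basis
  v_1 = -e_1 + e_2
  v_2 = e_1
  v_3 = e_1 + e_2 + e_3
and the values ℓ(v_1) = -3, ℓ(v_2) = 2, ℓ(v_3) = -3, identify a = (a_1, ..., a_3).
a = (2, -1, -4)

Write a = (a_1, ..., a_3) in the standard basis. For each basis vector v_i, ℓ(v_i) = <v_i, a> is a linear equation in the a_j's. Collect the n equations into a matrix system V a = ℓ, where row i of V is v_i (expressed in the standard basis). Since V is invertible (lower-triangular with 1s on the diagonal, up to permutation), solve by back-substitution:
  V =
[[-1, 1, 0],
 [1, 0, 0],
 [1, 1, 1]]
  V a = (-3, 2, -3)
Solving gives a = (2, -1, -4).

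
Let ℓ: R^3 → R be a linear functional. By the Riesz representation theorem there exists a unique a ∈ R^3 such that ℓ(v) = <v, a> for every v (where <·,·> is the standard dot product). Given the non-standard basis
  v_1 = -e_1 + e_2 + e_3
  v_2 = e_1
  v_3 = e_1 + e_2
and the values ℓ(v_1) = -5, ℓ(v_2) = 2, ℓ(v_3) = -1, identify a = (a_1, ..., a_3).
a = (2, -3, 0)

Write a = (a_1, ..., a_3) in the standard basis. For each basis vector v_i, ℓ(v_i) = <v_i, a> is a linear equation in the a_j's. Collect the n equations into a matrix system V a = ℓ, where row i of V is v_i (expressed in the standard basis). Since V is invertible (lower-triangular with 1s on the diagonal, up to permutation), solve by back-substitution:
  V =
[[-1, 1, 1],
 [1, 0, 0],
 [1, 1, 0]]
  V a = (-5, 2, -1)
Solving gives a = (2, -3, 0).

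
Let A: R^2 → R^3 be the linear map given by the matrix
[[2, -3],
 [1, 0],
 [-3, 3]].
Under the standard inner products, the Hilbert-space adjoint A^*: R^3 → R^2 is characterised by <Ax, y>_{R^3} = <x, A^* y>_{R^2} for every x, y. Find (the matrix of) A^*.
A^* = A^T =
[[2, 1, -3],
 [-3, 0, 3]]

For real matrices with standard dot products, the defining identity <Ax, y> = <x, A^* y> gives (Ax)^T y = x^T (A^*) y, i.e. x^T A^T y = x^T (A^*) y. Since this holds for all x, y, we must have A^* = A^T. Therefore
A^* =
[[2, 1, -3],
 [-3, 0, 3]].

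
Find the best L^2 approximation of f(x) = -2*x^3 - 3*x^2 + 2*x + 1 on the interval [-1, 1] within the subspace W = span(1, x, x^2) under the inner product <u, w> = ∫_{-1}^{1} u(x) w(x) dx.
g(x) = -3*x^2 + 4*x/5 + 1

The best approximation g ∈ W is the orthogonal projection of f onto W. Writing g = a_0 + a_1 x + a_2 x^2, the coefficients solve the normal equations G · a = b where
  G_{ij} = <φ_i, φ_j> and b_i = <f, φ_i>, with φ_0 = 1, φ_1 = x, φ_2 = x^2.
G =
  [2, 0, 2/3]
  [0, 2/3, 0]
  [2/3, 0, 2/5],
b = (0, 8/15, -8/15).
Solving gives a_0 = 1, a_1 = 4/5, a_2 = -3, so
  g(x) = -3*x^2 + 4*x/5 + 1.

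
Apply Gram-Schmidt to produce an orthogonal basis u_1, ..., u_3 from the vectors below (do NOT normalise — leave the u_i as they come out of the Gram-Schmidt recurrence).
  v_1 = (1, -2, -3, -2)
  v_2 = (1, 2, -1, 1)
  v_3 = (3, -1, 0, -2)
Orthogonal basis:
  u_1 = (1, -2, -3, -2)
  u_2 = (10/9, 16/9, -4/3, 7/9)
  u_3 = (5/2, 0, 3/2, -1)

Apply the Gram-Schmidt recurrence
  u_1 = v_1
  u_i = v_i − Σ_{j<i} ((v_i · u_j) / (u_j · u_j)) · u_j.

Step by step this gives:
  u_1 = (1, -2, -3, -2)
  u_2 = (10/9, 16/9, -4/3, 7/9)
  u_3 = (5/2, 0, 3/2, -1)

Orthogonality check:
  u_2 · u_1 = 0 (should be 0)
  u_3 · u_1 = 0 (should be 0)
  u_3 · u_2 = 0 (should be 0)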